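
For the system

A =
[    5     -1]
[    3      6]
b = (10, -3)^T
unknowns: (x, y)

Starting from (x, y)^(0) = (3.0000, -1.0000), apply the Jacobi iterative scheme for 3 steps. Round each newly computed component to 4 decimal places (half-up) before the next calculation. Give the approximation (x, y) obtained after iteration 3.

Iteration 1:
  x = (10 - (-1)·-1.0000) / (5) = 1.8000
  y = (-3 - (3)·3.0000) / (6) = -2.0000
Iteration 2:
  x = (10 - (-1)·-2.0000) / (5) = 1.6000
  y = (-3 - (3)·1.8000) / (6) = -1.4000
Iteration 3:
  x = (10 - (-1)·-1.4000) / (5) = 1.7200
  y = (-3 - (3)·1.6000) / (6) = -1.3000

(1.7200, -1.3000)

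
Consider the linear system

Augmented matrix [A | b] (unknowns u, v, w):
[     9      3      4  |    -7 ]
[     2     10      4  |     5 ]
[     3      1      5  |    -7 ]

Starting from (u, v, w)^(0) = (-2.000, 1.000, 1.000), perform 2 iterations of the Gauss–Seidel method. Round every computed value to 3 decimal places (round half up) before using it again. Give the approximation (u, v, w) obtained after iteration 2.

Iteration 1:
  u = (-7 - (3)·1.000 - (4)·1.000) / (9) = -1.556
  v = (5 - (2)·-1.556 - (4)·1.000) / (10) = 0.411
  w = (-7 - (3)·-1.556 - (1)·0.411) / (5) = -0.549
Iteration 2:
  u = (-7 - (3)·0.411 - (4)·-0.549) / (9) = -0.671
  v = (5 - (2)·-0.671 - (4)·-0.549) / (10) = 0.854
  w = (-7 - (3)·-0.671 - (1)·0.854) / (5) = -1.168

(-0.671, 0.854, -1.168)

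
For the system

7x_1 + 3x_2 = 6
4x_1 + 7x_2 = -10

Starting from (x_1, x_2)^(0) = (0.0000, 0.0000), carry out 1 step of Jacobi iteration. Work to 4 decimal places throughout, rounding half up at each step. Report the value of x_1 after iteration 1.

Iteration 1:
  x_1 = (6 - (3)·0.0000) / (7) = 0.8571
  x_2 = (-10 - (4)·0.0000) / (7) = -1.4286

0.8571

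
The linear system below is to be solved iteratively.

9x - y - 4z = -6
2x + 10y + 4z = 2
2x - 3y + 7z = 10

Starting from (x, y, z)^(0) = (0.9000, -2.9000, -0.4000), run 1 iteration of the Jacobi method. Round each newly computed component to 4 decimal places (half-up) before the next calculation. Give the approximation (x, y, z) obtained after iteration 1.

Iteration 1:
  x = (-6 - (-1)·-2.9000 - (-4)·-0.4000) / (9) = -1.1667
  y = (2 - (2)·0.9000 - (4)·-0.4000) / (10) = 0.1800
  z = (10 - (2)·0.9000 - (-3)·-2.9000) / (7) = -0.0714

(-1.1667, 0.1800, -0.0714)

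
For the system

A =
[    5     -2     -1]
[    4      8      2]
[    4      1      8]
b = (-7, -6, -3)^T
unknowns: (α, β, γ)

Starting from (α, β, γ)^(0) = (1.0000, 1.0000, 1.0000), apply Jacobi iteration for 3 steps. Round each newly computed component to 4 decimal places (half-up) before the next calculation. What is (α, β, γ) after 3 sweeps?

Iteration 1:
  α = (-7 - (-2)·1.0000 - (-1)·1.0000) / (5) = -0.8000
  β = (-6 - (4)·1.0000 - (2)·1.0000) / (8) = -1.5000
  γ = (-3 - (4)·1.0000 - (1)·1.0000) / (8) = -1.0000
Iteration 2:
  α = (-7 - (-2)·-1.5000 - (-1)·-1.0000) / (5) = -2.2000
  β = (-6 - (4)·-0.8000 - (2)·-1.0000) / (8) = -0.1000
  γ = (-3 - (4)·-0.8000 - (1)·-1.5000) / (8) = 0.2125
Iteration 3:
  α = (-7 - (-2)·-0.1000 - (-1)·0.2125) / (5) = -1.3975
  β = (-6 - (4)·-2.2000 - (2)·0.2125) / (8) = 0.2969
  γ = (-3 - (4)·-2.2000 - (1)·-0.1000) / (8) = 0.7375

(-1.3975, 0.2969, 0.7375)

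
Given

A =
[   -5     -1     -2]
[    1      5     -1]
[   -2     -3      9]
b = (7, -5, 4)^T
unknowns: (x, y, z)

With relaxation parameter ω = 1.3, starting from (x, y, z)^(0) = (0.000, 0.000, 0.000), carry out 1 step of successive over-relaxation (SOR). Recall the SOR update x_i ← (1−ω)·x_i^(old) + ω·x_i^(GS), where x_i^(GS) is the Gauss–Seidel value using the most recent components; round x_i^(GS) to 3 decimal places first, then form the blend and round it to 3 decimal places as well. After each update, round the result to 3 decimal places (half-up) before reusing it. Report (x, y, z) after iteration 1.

Iteration 1:
  x: GS value = (7 - (-1)·0.000 - (-2)·0.000) / (-5) = -1.400;  x ← (1−ω)·0.000 + ω·-1.400 = -1.820
  y: GS value = (-5 - (1)·-1.820 - (-1)·0.000) / (5) = -0.636;  y ← (1−ω)·0.000 + ω·-0.636 = -0.827
  z: GS value = (4 - (-2)·-1.820 - (-3)·-0.827) / (9) = -0.236;  z ← (1−ω)·0.000 + ω·-0.236 = -0.307

(-1.820, -0.827, -0.307)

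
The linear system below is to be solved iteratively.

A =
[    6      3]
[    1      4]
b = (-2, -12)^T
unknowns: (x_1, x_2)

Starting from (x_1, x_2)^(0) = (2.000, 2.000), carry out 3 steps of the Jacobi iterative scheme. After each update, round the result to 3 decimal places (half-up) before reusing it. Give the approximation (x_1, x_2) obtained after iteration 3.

Iteration 1:
  x_1 = (-2 - (3)·2.000) / (6) = -1.333
  x_2 = (-12 - (1)·2.000) / (4) = -3.500
Iteration 2:
  x_1 = (-2 - (3)·-3.500) / (6) = 1.417
  x_2 = (-12 - (1)·-1.333) / (4) = -2.667
Iteration 3:
  x_1 = (-2 - (3)·-2.667) / (6) = 1.000
  x_2 = (-12 - (1)·1.417) / (4) = -3.354

(1.000, -3.354)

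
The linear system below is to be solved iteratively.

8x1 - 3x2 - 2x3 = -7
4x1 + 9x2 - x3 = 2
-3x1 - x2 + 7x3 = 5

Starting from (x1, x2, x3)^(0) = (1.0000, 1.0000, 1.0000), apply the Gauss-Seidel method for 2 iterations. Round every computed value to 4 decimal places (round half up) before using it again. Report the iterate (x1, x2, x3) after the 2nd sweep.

Iteration 1:
  x1 = (-7 - (-3)·1.0000 - (-2)·1.0000) / (8) = -0.2500
  x2 = (2 - (4)·-0.2500 - (-1)·1.0000) / (9) = 0.4444
  x3 = (5 - (-3)·-0.2500 - (-1)·0.4444) / (7) = 0.6706
Iteration 2:
  x1 = (-7 - (-3)·0.4444 - (-2)·0.6706) / (8) = -0.5407
  x2 = (2 - (4)·-0.5407 - (-1)·0.6706) / (9) = 0.5370
  x3 = (5 - (-3)·-0.5407 - (-1)·0.5370) / (7) = 0.5593

(-0.5407, 0.5370, 0.5593)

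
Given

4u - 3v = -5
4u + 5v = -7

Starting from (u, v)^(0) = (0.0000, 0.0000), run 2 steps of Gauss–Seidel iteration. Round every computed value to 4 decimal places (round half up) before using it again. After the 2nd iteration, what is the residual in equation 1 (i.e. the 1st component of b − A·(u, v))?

Iteration 1:
  u = (-5 - (-3)·0.0000) / (4) = -1.2500
  v = (-7 - (4)·-1.2500) / (5) = -0.4000
Iteration 2:
  u = (-5 - (-3)·-0.4000) / (4) = -1.5500
  v = (-7 - (4)·-1.5500) / (5) = -0.1600
Residual b − A·x = (0.7200, 0.0000)

0.7200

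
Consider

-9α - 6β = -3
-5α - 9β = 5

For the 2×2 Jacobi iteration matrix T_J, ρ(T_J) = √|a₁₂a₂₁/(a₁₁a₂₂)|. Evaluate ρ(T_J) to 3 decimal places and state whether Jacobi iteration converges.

a₁₂a₂₁/(a₁₁a₂₂) = (-6)·(-5) / ((-9)·(-9)) = 0.370370
ρ = √|0.370370| = √0.370370 = 0.609
ρ < 1, so Jacobi converges

0.609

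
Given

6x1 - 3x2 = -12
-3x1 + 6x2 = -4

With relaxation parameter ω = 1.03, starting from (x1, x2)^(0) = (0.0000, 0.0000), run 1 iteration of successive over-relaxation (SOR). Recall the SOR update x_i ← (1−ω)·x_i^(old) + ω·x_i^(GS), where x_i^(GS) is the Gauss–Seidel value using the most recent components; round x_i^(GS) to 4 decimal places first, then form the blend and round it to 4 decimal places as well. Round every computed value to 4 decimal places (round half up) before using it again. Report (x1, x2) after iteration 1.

Iteration 1:
  x1: GS value = (-12 - (-3)·0.0000) / (6) = -2.0000;  x1 ← (1−ω)·0.0000 + ω·-2.0000 = -2.0600
  x2: GS value = (-4 - (-3)·-2.0600) / (6) = -1.6967;  x2 ← (1−ω)·0.0000 + ω·-1.6967 = -1.7476

(-2.0600, -1.7476)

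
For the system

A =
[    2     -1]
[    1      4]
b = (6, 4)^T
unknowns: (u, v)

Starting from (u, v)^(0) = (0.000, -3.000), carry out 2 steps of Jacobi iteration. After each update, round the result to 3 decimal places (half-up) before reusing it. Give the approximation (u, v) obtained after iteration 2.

(3.500, 0.625)

Iteration 1:
  u = (6 - (-1)·-3.000) / (2) = 1.500
  v = (4 - (1)·0.000) / (4) = 1.000
Iteration 2:
  u = (6 - (-1)·1.000) / (2) = 3.500
  v = (4 - (1)·1.500) / (4) = 0.625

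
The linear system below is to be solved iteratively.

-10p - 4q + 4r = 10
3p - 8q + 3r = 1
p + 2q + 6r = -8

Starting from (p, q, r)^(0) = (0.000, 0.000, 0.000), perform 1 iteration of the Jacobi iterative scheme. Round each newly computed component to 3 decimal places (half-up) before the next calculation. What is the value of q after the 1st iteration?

-0.125

Iteration 1:
  p = (10 - (-4)·0.000 - (4)·0.000) / (-10) = -1.000
  q = (1 - (3)·0.000 - (3)·0.000) / (-8) = -0.125
  r = (-8 - (1)·0.000 - (2)·0.000) / (6) = -1.333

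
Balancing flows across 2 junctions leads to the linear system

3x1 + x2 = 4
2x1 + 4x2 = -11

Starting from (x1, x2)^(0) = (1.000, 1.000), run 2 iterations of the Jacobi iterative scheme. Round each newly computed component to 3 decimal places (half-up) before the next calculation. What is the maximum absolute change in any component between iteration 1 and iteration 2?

Iteration 1:
  x1 = (4 - (1)·1.000) / (3) = 1.000
  x2 = (-11 - (2)·1.000) / (4) = -3.250
Iteration 2:
  x1 = (4 - (1)·-3.250) / (3) = 2.417
  x2 = (-11 - (2)·1.000) / (4) = -3.250
Change: (1.417, 0.000) → max |·| = 1.417

1.417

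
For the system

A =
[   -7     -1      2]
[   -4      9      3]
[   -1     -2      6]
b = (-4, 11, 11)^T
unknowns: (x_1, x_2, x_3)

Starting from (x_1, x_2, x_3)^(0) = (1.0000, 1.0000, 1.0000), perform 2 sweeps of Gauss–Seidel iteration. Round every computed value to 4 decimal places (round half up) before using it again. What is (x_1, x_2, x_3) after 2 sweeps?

Iteration 1:
  x_1 = (-4 - (-1)·1.0000 - (2)·1.0000) / (-7) = 0.7143
  x_2 = (11 - (-4)·0.7143 - (3)·1.0000) / (9) = 1.2064
  x_3 = (11 - (-1)·0.7143 - (-2)·1.2064) / (6) = 2.3545
Iteration 2:
  x_1 = (-4 - (-1)·1.2064 - (2)·2.3545) / (-7) = 1.0718
  x_2 = (11 - (-4)·1.0718 - (3)·2.3545) / (9) = 0.9137
  x_3 = (11 - (-1)·1.0718 - (-2)·0.9137) / (6) = 2.3165

(1.0718, 0.9137, 2.3165)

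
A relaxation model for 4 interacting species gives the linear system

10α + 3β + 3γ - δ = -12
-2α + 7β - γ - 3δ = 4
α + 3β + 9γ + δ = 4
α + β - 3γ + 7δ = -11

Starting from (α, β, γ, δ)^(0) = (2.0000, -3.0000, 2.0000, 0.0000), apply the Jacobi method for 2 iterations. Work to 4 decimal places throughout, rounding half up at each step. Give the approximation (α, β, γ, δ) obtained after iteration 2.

(-2.0524, 0.2440, 0.1317, -1.1231)

Iteration 1:
  α = (-12 - (3)·-3.0000 - (3)·2.0000 - (-1)·0.0000) / (10) = -0.9000
  β = (4 - (-2)·2.0000 - (-1)·2.0000 - (-3)·0.0000) / (7) = 1.4286
  γ = (4 - (1)·2.0000 - (3)·-3.0000 - (1)·0.0000) / (9) = 1.2222
  δ = (-11 - (1)·2.0000 - (1)·-3.0000 - (-3)·2.0000) / (7) = -0.5714
Iteration 2:
  α = (-12 - (3)·1.4286 - (3)·1.2222 - (-1)·-0.5714) / (10) = -2.0524
  β = (4 - (-2)·-0.9000 - (-1)·1.2222 - (-3)·-0.5714) / (7) = 0.2440
  γ = (4 - (1)·-0.9000 - (3)·1.4286 - (1)·-0.5714) / (9) = 0.1317
  δ = (-11 - (1)·-0.9000 - (1)·1.4286 - (-3)·1.2222) / (7) = -1.1231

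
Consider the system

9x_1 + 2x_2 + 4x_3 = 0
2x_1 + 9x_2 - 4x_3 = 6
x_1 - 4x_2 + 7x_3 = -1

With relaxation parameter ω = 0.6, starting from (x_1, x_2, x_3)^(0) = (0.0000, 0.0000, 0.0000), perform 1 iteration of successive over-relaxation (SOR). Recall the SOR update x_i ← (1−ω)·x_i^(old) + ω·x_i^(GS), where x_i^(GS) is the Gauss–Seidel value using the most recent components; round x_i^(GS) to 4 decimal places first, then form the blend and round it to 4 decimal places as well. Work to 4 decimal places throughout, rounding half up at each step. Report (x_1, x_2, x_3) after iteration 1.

(0.0000, 0.4000, 0.0514)

Iteration 1:
  x_1: GS value = (0 - (2)·0.0000 - (4)·0.0000) / (9) = 0.0000;  x_1 ← (1−ω)·0.0000 + ω·0.0000 = 0.0000
  x_2: GS value = (6 - (2)·0.0000 - (-4)·0.0000) / (9) = 0.6667;  x_2 ← (1−ω)·0.0000 + ω·0.6667 = 0.4000
  x_3: GS value = (-1 - (1)·0.0000 - (-4)·0.4000) / (7) = 0.0857;  x_3 ← (1−ω)·0.0000 + ω·0.0857 = 0.0514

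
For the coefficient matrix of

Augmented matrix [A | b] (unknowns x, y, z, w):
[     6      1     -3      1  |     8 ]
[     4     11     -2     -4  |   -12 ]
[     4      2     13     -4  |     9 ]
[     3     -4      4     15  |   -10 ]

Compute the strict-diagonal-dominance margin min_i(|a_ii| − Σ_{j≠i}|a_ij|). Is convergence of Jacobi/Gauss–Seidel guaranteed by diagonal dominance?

row 1: |6| − (1+3+1) = 1
row 2: |11| − (4+2+4) = 1
row 3: |13| − (4+2+4) = 3
row 4: |15| − (3+4+4) = 4
minimum over rows = 1 → strictly diagonally dominant (convergence guaranteed)

1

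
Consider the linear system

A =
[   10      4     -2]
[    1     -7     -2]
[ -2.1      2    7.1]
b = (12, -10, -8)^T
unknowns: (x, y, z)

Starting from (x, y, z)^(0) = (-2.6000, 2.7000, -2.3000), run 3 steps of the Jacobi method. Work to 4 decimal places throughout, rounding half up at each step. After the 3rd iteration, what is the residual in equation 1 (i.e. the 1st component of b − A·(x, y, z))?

0.8482

Iteration 1:
  x = (12 - (4)·2.7000 - (-2)·-2.3000) / (10) = -0.3400
  y = (-10 - (1)·-2.6000 - (-2)·-2.3000) / (-7) = 1.7143
  z = (-8 - (-2.1)·-2.6000 - (2)·2.7000) / (7.1) = -2.6563
Iteration 2:
  x = (12 - (4)·1.7143 - (-2)·-2.6563) / (10) = -0.0170
  y = (-10 - (1)·-0.3400 - (-2)·-2.6563) / (-7) = 2.1389
  z = (-8 - (-2.1)·-0.3400 - (2)·1.7143) / (7.1) = -1.7102
Iteration 3:
  x = (12 - (4)·2.1389 - (-2)·-1.7102) / (10) = 0.0024
  y = (-10 - (1)·-0.0170 - (-2)·-1.7102) / (-7) = 1.9148
  z = (-8 - (-2.1)·-0.0170 - (2)·2.1389) / (7.1) = -1.7343
Residual b − A·x = (0.8482, -0.0674, 0.4890)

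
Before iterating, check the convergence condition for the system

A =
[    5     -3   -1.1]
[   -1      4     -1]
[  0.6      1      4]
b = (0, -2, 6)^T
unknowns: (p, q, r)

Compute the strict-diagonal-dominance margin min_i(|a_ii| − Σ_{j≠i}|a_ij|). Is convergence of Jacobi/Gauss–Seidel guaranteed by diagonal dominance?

0.9

row 1: |5| − (3+1.1) = 0.9
row 2: |4| − (1+1) = 2
row 3: |4| − (0.6+1) = 2.4
minimum over rows = 0.9 → strictly diagonally dominant (convergence guaranteed)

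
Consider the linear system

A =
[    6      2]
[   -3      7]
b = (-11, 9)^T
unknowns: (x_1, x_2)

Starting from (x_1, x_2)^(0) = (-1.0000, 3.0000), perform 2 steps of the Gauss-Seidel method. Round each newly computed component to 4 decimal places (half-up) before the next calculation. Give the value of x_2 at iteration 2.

0.4898

Iteration 1:
  x_1 = (-11 - (2)·3.0000) / (6) = -2.8333
  x_2 = (9 - (-3)·-2.8333) / (7) = 0.0714
Iteration 2:
  x_1 = (-11 - (2)·0.0714) / (6) = -1.8571
  x_2 = (9 - (-3)·-1.8571) / (7) = 0.4898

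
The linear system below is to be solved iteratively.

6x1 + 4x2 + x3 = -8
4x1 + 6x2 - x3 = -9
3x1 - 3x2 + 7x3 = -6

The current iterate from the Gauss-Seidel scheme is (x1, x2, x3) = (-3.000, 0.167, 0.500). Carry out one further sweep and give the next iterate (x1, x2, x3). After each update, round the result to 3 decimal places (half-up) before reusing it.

One sweep:
  x1 = (-8 - (4)·0.167 - (1)·0.500) / (6) = -1.528
  x2 = (-9 - (4)·-1.528 - (-1)·0.500) / (6) = -0.398
  x3 = (-6 - (3)·-1.528 - (-3)·-0.398) / (7) = -0.373

(-1.528, -0.398, -0.373)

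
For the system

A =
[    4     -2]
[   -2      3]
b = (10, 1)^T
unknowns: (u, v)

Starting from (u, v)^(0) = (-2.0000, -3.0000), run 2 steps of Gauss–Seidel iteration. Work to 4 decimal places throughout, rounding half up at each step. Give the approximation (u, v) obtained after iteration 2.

(3.0000, 2.3333)

Iteration 1:
  u = (10 - (-2)·-3.0000) / (4) = 1.0000
  v = (1 - (-2)·1.0000) / (3) = 1.0000
Iteration 2:
  u = (10 - (-2)·1.0000) / (4) = 3.0000
  v = (1 - (-2)·3.0000) / (3) = 2.3333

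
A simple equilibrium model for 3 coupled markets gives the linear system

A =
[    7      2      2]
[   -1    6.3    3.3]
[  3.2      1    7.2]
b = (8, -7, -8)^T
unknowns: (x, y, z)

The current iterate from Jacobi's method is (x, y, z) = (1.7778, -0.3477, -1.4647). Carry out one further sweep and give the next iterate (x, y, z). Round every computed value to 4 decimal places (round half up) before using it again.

One sweep:
  x = (8 - (2)·-0.3477 - (2)·-1.4647) / (7) = 1.6607
  y = (-7 - (-1)·1.7778 - (3.3)·-1.4647) / (6.3) = -0.0617
  z = (-8 - (3.2)·1.7778 - (1)·-0.3477) / (7.2) = -1.8530

(1.6607, -0.0617, -1.8530)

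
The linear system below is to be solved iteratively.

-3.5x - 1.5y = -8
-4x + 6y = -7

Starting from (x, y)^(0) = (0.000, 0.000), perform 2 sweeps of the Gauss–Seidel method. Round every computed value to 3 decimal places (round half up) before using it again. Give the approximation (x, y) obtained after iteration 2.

Iteration 1:
  x = (-8 - (-1.5)·0.000) / (-3.5) = 2.286
  y = (-7 - (-4)·2.286) / (6) = 0.357
Iteration 2:
  x = (-8 - (-1.5)·0.357) / (-3.5) = 2.133
  y = (-7 - (-4)·2.133) / (6) = 0.255

(2.133, 0.255)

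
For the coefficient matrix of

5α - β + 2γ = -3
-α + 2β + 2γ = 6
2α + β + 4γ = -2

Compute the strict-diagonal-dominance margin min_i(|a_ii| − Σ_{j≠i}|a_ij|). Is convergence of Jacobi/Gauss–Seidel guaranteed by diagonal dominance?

-1

row 1: |5| − (1+2) = 2
row 2: |2| − (1+2) = -1
row 3: |4| − (2+1) = 1
minimum over rows = -1 → not strictly diagonally dominant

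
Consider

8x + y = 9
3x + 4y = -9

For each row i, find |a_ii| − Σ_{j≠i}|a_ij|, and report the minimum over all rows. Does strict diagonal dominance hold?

1

row 1: |8| − (1) = 7
row 2: |4| − (3) = 1
minimum over rows = 1 → strictly diagonally dominant (convergence guaranteed)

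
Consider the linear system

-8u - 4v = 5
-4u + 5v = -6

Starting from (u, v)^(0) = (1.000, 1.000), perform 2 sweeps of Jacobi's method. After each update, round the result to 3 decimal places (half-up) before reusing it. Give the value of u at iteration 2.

Iteration 1:
  u = (5 - (-4)·1.000) / (-8) = -1.125
  v = (-6 - (-4)·1.000) / (5) = -0.400
Iteration 2:
  u = (5 - (-4)·-0.400) / (-8) = -0.425
  v = (-6 - (-4)·-1.125) / (5) = -2.100

-0.425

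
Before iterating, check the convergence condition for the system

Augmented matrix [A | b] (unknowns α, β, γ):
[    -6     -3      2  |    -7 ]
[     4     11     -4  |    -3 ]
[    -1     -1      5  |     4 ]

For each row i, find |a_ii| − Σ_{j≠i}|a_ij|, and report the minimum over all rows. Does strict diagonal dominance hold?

row 1: |-6| − (3+2) = 1
row 2: |11| − (4+4) = 3
row 3: |5| − (1+1) = 3
minimum over rows = 1 → strictly diagonally dominant (convergence guaranteed)

1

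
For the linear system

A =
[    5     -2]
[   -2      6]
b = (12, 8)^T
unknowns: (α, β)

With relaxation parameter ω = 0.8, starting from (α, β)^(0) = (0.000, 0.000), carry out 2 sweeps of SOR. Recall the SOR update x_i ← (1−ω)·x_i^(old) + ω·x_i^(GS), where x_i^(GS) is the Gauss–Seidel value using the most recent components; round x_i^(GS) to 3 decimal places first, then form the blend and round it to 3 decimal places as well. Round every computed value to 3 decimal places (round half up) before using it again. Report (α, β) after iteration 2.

Iteration 1:
  α: GS value = (12 - (-2)·0.000) / (5) = 2.400;  α ← (1−ω)·0.000 + ω·2.400 = 1.920
  β: GS value = (8 - (-2)·1.920) / (6) = 1.973;  β ← (1−ω)·0.000 + ω·1.973 = 1.578
Iteration 2:
  α: GS value = (12 - (-2)·1.578) / (5) = 3.031;  α ← (1−ω)·1.920 + ω·3.031 = 2.809
  β: GS value = (8 - (-2)·2.809) / (6) = 2.270;  β ← (1−ω)·1.578 + ω·2.270 = 2.132

(2.809, 2.132)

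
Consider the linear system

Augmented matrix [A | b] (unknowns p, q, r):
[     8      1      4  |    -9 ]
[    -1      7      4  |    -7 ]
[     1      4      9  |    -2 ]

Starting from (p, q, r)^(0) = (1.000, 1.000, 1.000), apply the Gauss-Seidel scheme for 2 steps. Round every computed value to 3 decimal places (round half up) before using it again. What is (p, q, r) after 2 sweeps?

(-1.288, -1.631, 0.646)

Iteration 1:
  p = (-9 - (1)·1.000 - (4)·1.000) / (8) = -1.750
  q = (-7 - (-1)·-1.750 - (4)·1.000) / (7) = -1.821
  r = (-2 - (1)·-1.750 - (4)·-1.821) / (9) = 0.782
Iteration 2:
  p = (-9 - (1)·-1.821 - (4)·0.782) / (8) = -1.288
  q = (-7 - (-1)·-1.288 - (4)·0.782) / (7) = -1.631
  r = (-2 - (1)·-1.288 - (4)·-1.631) / (9) = 0.646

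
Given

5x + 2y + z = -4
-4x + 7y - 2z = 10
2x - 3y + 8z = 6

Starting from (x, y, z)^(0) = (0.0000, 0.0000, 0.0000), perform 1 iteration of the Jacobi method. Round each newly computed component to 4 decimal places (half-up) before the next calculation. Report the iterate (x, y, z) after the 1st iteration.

(-0.8000, 1.4286, 0.7500)

Iteration 1:
  x = (-4 - (2)·0.0000 - (1)·0.0000) / (5) = -0.8000
  y = (10 - (-4)·0.0000 - (-2)·0.0000) / (7) = 1.4286
  z = (6 - (2)·0.0000 - (-3)·0.0000) / (8) = 0.7500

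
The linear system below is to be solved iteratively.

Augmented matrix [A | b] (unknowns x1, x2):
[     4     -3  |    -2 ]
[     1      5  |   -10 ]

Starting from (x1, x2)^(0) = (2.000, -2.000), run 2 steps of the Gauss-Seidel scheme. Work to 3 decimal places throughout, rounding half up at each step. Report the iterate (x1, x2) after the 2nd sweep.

Iteration 1:
  x1 = (-2 - (-3)·-2.000) / (4) = -2.000
  x2 = (-10 - (1)·-2.000) / (5) = -1.600
Iteration 2:
  x1 = (-2 - (-3)·-1.600) / (4) = -1.700
  x2 = (-10 - (1)·-1.700) / (5) = -1.660

(-1.700, -1.660)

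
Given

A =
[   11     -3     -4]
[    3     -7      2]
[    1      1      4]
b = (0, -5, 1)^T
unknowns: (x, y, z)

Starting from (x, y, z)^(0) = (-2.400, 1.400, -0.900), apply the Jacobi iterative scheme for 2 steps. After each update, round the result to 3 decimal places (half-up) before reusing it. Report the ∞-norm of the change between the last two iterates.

1.452

Iteration 1:
  x = (0 - (-3)·1.400 - (-4)·-0.900) / (11) = 0.055
  y = (-5 - (3)·-2.400 - (2)·-0.900) / (-7) = -0.571
  z = (1 - (1)·-2.400 - (1)·1.400) / (4) = 0.500
Iteration 2:
  x = (0 - (-3)·-0.571 - (-4)·0.500) / (11) = 0.026
  y = (-5 - (3)·0.055 - (2)·0.500) / (-7) = 0.881
  z = (1 - (1)·0.055 - (1)·-0.571) / (4) = 0.379
Change: (-0.029, 1.452, -0.121) → max |·| = 1.452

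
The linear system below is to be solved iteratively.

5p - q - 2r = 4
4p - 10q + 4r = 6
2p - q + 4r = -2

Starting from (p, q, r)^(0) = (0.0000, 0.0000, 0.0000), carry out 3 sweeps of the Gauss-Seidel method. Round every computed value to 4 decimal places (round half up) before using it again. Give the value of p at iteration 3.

0.2751

Iteration 1:
  p = (4 - (-1)·0.0000 - (-2)·0.0000) / (5) = 0.8000
  q = (6 - (4)·0.8000 - (4)·0.0000) / (-10) = -0.2800
  r = (-2 - (2)·0.8000 - (-1)·-0.2800) / (4) = -0.9700
Iteration 2:
  p = (4 - (-1)·-0.2800 - (-2)·-0.9700) / (5) = 0.3560
  q = (6 - (4)·0.3560 - (4)·-0.9700) / (-10) = -0.8456
  r = (-2 - (2)·0.3560 - (-1)·-0.8456) / (4) = -0.8894
Iteration 3:
  p = (4 - (-1)·-0.8456 - (-2)·-0.8894) / (5) = 0.2751
  q = (6 - (4)·0.2751 - (4)·-0.8894) / (-10) = -0.8457
  r = (-2 - (2)·0.2751 - (-1)·-0.8457) / (4) = -0.8490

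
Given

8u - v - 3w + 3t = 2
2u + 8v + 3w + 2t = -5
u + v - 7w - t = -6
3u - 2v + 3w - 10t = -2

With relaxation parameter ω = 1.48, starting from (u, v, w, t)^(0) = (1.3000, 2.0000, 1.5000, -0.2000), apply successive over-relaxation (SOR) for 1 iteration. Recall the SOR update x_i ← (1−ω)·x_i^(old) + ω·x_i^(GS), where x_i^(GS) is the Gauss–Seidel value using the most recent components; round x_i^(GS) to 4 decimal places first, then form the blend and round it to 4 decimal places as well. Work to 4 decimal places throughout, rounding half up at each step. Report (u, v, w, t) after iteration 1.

Iteration 1:
  u: GS value = (2 - (-1)·2.0000 - (-3)·1.5000 - (3)·-0.2000) / (8) = 1.1375;  u ← (1−ω)·1.3000 + ω·1.1375 = 1.0595
  v: GS value = (-5 - (2)·1.0595 - (3)·1.5000 - (2)·-0.2000) / (8) = -1.4024;  v ← (1−ω)·2.0000 + ω·-1.4024 = -3.0356
  w: GS value = (-6 - (1)·1.0595 - (1)·-3.0356 - (-1)·-0.2000) / (-7) = 0.6034;  w ← (1−ω)·1.5000 + ω·0.6034 = 0.1730
  t: GS value = (-2 - (3)·1.0595 - (-2)·-3.0356 - (3)·0.1730) / (-10) = 1.1769;  t ← (1−ω)·-0.2000 + ω·1.1769 = 1.8378

(1.0595, -3.0356, 0.1730, 1.8378)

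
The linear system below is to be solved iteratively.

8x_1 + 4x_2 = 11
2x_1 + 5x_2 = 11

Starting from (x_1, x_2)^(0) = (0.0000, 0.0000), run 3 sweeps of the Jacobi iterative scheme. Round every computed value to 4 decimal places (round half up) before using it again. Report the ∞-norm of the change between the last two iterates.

Iteration 1:
  x_1 = (11 - (4)·0.0000) / (8) = 1.3750
  x_2 = (11 - (2)·0.0000) / (5) = 2.2000
Iteration 2:
  x_1 = (11 - (4)·2.2000) / (8) = 0.2750
  x_2 = (11 - (2)·1.3750) / (5) = 1.6500
Iteration 3:
  x_1 = (11 - (4)·1.6500) / (8) = 0.5500
  x_2 = (11 - (2)·0.2750) / (5) = 2.0900
Change: (0.2750, 0.4400) → max |·| = 0.4400

0.4400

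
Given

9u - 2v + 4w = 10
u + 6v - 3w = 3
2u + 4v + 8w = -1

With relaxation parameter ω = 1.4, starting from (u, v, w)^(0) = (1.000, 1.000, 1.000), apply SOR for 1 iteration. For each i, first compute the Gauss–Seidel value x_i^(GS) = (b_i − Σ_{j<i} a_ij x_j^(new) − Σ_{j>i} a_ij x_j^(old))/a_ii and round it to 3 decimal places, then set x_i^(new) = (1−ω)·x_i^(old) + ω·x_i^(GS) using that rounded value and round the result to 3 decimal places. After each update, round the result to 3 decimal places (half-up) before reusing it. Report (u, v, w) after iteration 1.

(0.845, 0.803, -1.433)

Iteration 1:
  u: GS value = (10 - (-2)·1.000 - (4)·1.000) / (9) = 0.889;  u ← (1−ω)·1.000 + ω·0.889 = 0.845
  v: GS value = (3 - (1)·0.845 - (-3)·1.000) / (6) = 0.859;  v ← (1−ω)·1.000 + ω·0.859 = 0.803
  w: GS value = (-1 - (2)·0.845 - (4)·0.803) / (8) = -0.738;  w ← (1−ω)·1.000 + ω·-0.738 = -1.433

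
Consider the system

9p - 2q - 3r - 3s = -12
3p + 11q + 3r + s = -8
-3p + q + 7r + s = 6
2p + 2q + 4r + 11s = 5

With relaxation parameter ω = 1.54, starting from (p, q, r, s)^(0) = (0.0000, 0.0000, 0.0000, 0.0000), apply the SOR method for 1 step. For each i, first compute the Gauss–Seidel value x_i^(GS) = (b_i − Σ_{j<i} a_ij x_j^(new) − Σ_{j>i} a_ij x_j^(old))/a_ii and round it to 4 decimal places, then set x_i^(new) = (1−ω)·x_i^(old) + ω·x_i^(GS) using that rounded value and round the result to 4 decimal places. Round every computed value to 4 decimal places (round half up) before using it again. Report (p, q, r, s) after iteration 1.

(-2.0533, -0.2576, 0.0216, 1.3350)

Iteration 1:
  p: GS value = (-12 - (-2)·0.0000 - (-3)·0.0000 - (-3)·0.0000) / (9) = -1.3333;  p ← (1−ω)·0.0000 + ω·-1.3333 = -2.0533
  q: GS value = (-8 - (3)·-2.0533 - (3)·0.0000 - (1)·0.0000) / (11) = -0.1673;  q ← (1−ω)·0.0000 + ω·-0.1673 = -0.2576
  r: GS value = (6 - (-3)·-2.0533 - (1)·-0.2576 - (1)·0.0000) / (7) = 0.0140;  r ← (1−ω)·0.0000 + ω·0.0140 = 0.0216
  s: GS value = (5 - (2)·-2.0533 - (2)·-0.2576 - (4)·0.0216) / (11) = 0.8669;  s ← (1−ω)·0.0000 + ω·0.8669 = 1.3350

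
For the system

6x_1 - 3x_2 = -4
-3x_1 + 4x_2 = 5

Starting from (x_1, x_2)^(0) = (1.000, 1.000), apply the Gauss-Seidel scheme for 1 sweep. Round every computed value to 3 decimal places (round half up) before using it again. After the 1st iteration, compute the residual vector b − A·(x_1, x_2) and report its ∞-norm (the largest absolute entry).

Iteration 1:
  x_1 = (-4 - (-3)·1.000) / (6) = -0.167
  x_2 = (5 - (-3)·-0.167) / (4) = 1.125
Residual b − A·x = (0.377, -0.001); ∞-norm = 0.377

0.377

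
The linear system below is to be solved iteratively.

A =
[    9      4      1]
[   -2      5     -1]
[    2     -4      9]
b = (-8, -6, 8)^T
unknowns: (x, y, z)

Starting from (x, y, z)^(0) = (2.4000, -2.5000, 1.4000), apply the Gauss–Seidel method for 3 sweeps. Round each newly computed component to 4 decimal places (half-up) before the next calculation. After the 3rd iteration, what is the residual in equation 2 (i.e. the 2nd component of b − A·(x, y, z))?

Iteration 1:
  x = (-8 - (4)·-2.5000 - (1)·1.4000) / (9) = 0.0667
  y = (-6 - (-2)·0.0667 - (-1)·1.4000) / (5) = -0.8933
  z = (8 - (2)·0.0667 - (-4)·-0.8933) / (9) = 0.4770
Iteration 2:
  x = (-8 - (4)·-0.8933 - (1)·0.4770) / (9) = -0.5449
  y = (-6 - (-2)·-0.5449 - (-1)·0.4770) / (5) = -1.3226
  z = (8 - (2)·-0.5449 - (-4)·-1.3226) / (9) = 0.4222
Iteration 3:
  x = (-8 - (4)·-1.3226 - (1)·0.4222) / (9) = -0.3480
  y = (-6 - (-2)·-0.3480 - (-1)·0.4222) / (5) = -1.2548
  z = (8 - (2)·-0.3480 - (-4)·-1.2548) / (9) = 0.4085
Residual b − A·x = (-0.2573, -0.0135, 0.0003)

-0.0135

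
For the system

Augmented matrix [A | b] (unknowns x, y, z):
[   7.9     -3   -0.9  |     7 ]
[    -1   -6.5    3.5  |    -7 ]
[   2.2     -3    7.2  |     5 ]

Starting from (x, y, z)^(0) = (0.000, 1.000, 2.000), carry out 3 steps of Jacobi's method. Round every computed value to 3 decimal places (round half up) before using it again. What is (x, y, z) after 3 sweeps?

(1.564, 1.406, 0.737)

Iteration 1:
  x = (7 - (-3)·1.000 - (-0.9)·2.000) / (7.9) = 1.494
  y = (-7 - (-1)·0.000 - (3.5)·2.000) / (-6.5) = 2.154
  z = (5 - (2.2)·0.000 - (-3)·1.000) / (7.2) = 1.111
Iteration 2:
  x = (7 - (-3)·2.154 - (-0.9)·1.111) / (7.9) = 1.831
  y = (-7 - (-1)·1.494 - (3.5)·1.111) / (-6.5) = 1.445
  z = (5 - (2.2)·1.494 - (-3)·2.154) / (7.2) = 1.135
Iteration 3:
  x = (7 - (-3)·1.445 - (-0.9)·1.135) / (7.9) = 1.564
  y = (-7 - (-1)·1.831 - (3.5)·1.135) / (-6.5) = 1.406
  z = (5 - (2.2)·1.831 - (-3)·1.445) / (7.2) = 0.737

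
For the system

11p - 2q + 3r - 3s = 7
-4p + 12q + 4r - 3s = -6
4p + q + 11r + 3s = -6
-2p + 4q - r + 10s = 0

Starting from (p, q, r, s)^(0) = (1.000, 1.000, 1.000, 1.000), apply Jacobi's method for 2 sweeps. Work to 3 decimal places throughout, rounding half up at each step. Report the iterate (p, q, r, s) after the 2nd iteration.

(0.911, 0.172, -0.793, 0.136)

Iteration 1:
  p = (7 - (-2)·1.000 - (3)·1.000 - (-3)·1.000) / (11) = 0.818
  q = (-6 - (-4)·1.000 - (4)·1.000 - (-3)·1.000) / (12) = -0.250
  r = (-6 - (4)·1.000 - (1)·1.000 - (3)·1.000) / (11) = -1.273
  s = (0 - (-2)·1.000 - (4)·1.000 - (-1)·1.000) / (10) = -0.100
Iteration 2:
  p = (7 - (-2)·-0.250 - (3)·-1.273 - (-3)·-0.100) / (11) = 0.911
  q = (-6 - (-4)·0.818 - (4)·-1.273 - (-3)·-0.100) / (12) = 0.172
  r = (-6 - (4)·0.818 - (1)·-0.250 - (3)·-0.100) / (11) = -0.793
  s = (0 - (-2)·0.818 - (4)·-0.250 - (-1)·-1.273) / (10) = 0.136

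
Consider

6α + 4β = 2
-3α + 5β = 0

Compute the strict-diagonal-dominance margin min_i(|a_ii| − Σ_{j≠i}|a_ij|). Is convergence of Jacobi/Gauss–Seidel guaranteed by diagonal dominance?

2

row 1: |6| − (4) = 2
row 2: |5| − (3) = 2
minimum over rows = 2 → strictly diagonally dominant (convergence guaranteed)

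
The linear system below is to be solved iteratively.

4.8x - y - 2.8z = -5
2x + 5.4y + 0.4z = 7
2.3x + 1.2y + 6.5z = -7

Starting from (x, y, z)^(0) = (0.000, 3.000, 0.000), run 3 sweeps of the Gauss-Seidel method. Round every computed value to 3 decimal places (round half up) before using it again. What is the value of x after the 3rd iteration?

-1.180

Iteration 1:
  x = (-5 - (-1)·3.000 - (-2.8)·0.000) / (4.8) = -0.417
  y = (7 - (2)·-0.417 - (0.4)·0.000) / (5.4) = 1.451
  z = (-7 - (2.3)·-0.417 - (1.2)·1.451) / (6.5) = -1.197
Iteration 2:
  x = (-5 - (-1)·1.451 - (-2.8)·-1.197) / (4.8) = -1.438
  y = (7 - (2)·-1.438 - (0.4)·-1.197) / (5.4) = 1.918
  z = (-7 - (2.3)·-1.438 - (1.2)·1.918) / (6.5) = -0.922
Iteration 3:
  x = (-5 - (-1)·1.918 - (-2.8)·-0.922) / (4.8) = -1.180
  y = (7 - (2)·-1.180 - (0.4)·-0.922) / (5.4) = 1.802
  z = (-7 - (2.3)·-1.180 - (1.2)·1.802) / (6.5) = -0.992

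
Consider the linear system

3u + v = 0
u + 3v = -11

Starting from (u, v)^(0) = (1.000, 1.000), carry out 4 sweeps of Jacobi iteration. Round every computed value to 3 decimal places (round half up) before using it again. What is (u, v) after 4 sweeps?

(1.370, -4.062)

Iteration 1:
  u = (0 - (1)·1.000) / (3) = -0.333
  v = (-11 - (1)·1.000) / (3) = -4.000
Iteration 2:
  u = (0 - (1)·-4.000) / (3) = 1.333
  v = (-11 - (1)·-0.333) / (3) = -3.556
Iteration 3:
  u = (0 - (1)·-3.556) / (3) = 1.185
  v = (-11 - (1)·1.333) / (3) = -4.111
Iteration 4:
  u = (0 - (1)·-4.111) / (3) = 1.370
  v = (-11 - (1)·1.185) / (3) = -4.062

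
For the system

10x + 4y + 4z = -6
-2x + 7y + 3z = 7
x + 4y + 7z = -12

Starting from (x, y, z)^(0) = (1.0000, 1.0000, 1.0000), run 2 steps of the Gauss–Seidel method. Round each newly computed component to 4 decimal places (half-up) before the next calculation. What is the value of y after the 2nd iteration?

1.6842

Iteration 1:
  x = (-6 - (4)·1.0000 - (4)·1.0000) / (10) = -1.4000
  y = (7 - (-2)·-1.4000 - (3)·1.0000) / (7) = 0.1714
  z = (-12 - (1)·-1.4000 - (4)·0.1714) / (7) = -1.6122
Iteration 2:
  x = (-6 - (4)·0.1714 - (4)·-1.6122) / (10) = -0.0237
  y = (7 - (-2)·-0.0237 - (3)·-1.6122) / (7) = 1.6842
  z = (-12 - (1)·-0.0237 - (4)·1.6842) / (7) = -2.6733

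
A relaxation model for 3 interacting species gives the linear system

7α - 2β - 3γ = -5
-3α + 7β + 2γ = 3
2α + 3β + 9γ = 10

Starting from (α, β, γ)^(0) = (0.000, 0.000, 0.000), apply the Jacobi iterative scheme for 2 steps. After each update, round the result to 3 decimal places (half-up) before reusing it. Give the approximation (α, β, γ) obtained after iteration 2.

(-0.116, -0.195, 1.127)

Iteration 1:
  α = (-5 - (-2)·0.000 - (-3)·0.000) / (7) = -0.714
  β = (3 - (-3)·0.000 - (2)·0.000) / (7) = 0.429
  γ = (10 - (2)·0.000 - (3)·0.000) / (9) = 1.111
Iteration 2:
  α = (-5 - (-2)·0.429 - (-3)·1.111) / (7) = -0.116
  β = (3 - (-3)·-0.714 - (2)·1.111) / (7) = -0.195
  γ = (10 - (2)·-0.714 - (3)·0.429) / (9) = 1.127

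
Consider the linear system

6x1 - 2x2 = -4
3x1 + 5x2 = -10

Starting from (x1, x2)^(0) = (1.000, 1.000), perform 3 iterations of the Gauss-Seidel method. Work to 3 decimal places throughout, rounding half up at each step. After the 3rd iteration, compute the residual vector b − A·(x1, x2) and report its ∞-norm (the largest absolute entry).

Iteration 1:
  x1 = (-4 - (-2)·1.000) / (6) = -0.333
  x2 = (-10 - (3)·-0.333) / (5) = -1.800
Iteration 2:
  x1 = (-4 - (-2)·-1.800) / (6) = -1.267
  x2 = (-10 - (3)·-1.267) / (5) = -1.240
Iteration 3:
  x1 = (-4 - (-2)·-1.240) / (6) = -1.080
  x2 = (-10 - (3)·-1.080) / (5) = -1.352
Residual b − A·x = (-0.224, 0.000); ∞-norm = 0.224

0.224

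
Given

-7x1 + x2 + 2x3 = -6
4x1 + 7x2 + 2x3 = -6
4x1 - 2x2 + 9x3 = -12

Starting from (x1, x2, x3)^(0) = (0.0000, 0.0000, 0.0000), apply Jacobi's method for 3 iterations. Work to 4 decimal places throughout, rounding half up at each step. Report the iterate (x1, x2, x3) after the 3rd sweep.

Iteration 1:
  x1 = (-6 - (1)·0.0000 - (2)·0.0000) / (-7) = 0.8571
  x2 = (-6 - (4)·0.0000 - (2)·0.0000) / (7) = -0.8571
  x3 = (-12 - (4)·0.0000 - (-2)·0.0000) / (9) = -1.3333
Iteration 2:
  x1 = (-6 - (1)·-0.8571 - (2)·-1.3333) / (-7) = 0.3538
  x2 = (-6 - (4)·0.8571 - (2)·-1.3333) / (7) = -0.9660
  x3 = (-12 - (4)·0.8571 - (-2)·-0.8571) / (9) = -1.9047
Iteration 3:
  x1 = (-6 - (1)·-0.9660 - (2)·-1.9047) / (-7) = 0.1749
  x2 = (-6 - (4)·0.3538 - (2)·-1.9047) / (7) = -0.5151
  x3 = (-12 - (4)·0.3538 - (-2)·-0.9660) / (9) = -1.7052

(0.1749, -0.5151, -1.7052)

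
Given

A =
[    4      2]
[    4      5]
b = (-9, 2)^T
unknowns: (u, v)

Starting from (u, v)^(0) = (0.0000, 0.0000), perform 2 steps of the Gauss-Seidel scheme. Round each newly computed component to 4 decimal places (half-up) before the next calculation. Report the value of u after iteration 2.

-3.3500

Iteration 1:
  u = (-9 - (2)·0.0000) / (4) = -2.2500
  v = (2 - (4)·-2.2500) / (5) = 2.2000
Iteration 2:
  u = (-9 - (2)·2.2000) / (4) = -3.3500
  v = (2 - (4)·-3.3500) / (5) = 3.0800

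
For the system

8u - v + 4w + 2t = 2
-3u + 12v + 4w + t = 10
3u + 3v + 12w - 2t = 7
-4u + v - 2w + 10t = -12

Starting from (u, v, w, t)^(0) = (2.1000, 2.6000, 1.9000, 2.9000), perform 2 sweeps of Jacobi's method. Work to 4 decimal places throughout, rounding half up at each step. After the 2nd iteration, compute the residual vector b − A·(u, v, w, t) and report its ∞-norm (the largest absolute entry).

Iteration 1:
  u = (2 - (-1)·2.6000 - (4)·1.9000 - (2)·2.9000) / (8) = -1.1000
  v = (10 - (-3)·2.1000 - (4)·1.9000 - (1)·2.9000) / (12) = 0.4833
  w = (7 - (3)·2.1000 - (3)·2.6000 - (-2)·2.9000) / (12) = -0.1083
  t = (-12 - (-4)·2.1000 - (1)·2.6000 - (-2)·1.9000) / (10) = -0.2400
Iteration 2:
  u = (2 - (-1)·0.4833 - (4)·-0.1083 - (2)·-0.2400) / (8) = 0.4246
  v = (10 - (-3)·-1.1000 - (4)·-0.1083 - (1)·-0.2400) / (12) = 0.6144
  w = (7 - (3)·-1.1000 - (3)·0.4833 - (-2)·-0.2400) / (12) = 0.6975
  t = (-12 - (-4)·-1.1000 - (1)·0.4833 - (-2)·-0.1083) / (10) = -1.7100
Residual b − A·x = (-0.1524, 2.8210, -7.9070, 7.5790); ∞-norm = 7.9070

7.9070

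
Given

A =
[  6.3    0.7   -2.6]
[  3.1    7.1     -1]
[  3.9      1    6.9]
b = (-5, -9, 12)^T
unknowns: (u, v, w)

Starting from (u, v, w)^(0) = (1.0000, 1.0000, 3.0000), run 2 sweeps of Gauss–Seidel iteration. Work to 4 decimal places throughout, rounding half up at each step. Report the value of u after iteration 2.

0.0157

Iteration 1:
  u = (-5 - (0.7)·1.0000 - (-2.6)·3.0000) / (6.3) = 0.3333
  v = (-9 - (3.1)·0.3333 - (-1)·3.0000) / (7.1) = -0.9906
  w = (12 - (3.9)·0.3333 - (1)·-0.9906) / (6.9) = 1.6943
Iteration 2:
  u = (-5 - (0.7)·-0.9906 - (-2.6)·1.6943) / (6.3) = 0.0157
  v = (-9 - (3.1)·0.0157 - (-1)·1.6943) / (7.1) = -1.0358
  w = (12 - (3.9)·0.0157 - (1)·-1.0358) / (6.9) = 1.8804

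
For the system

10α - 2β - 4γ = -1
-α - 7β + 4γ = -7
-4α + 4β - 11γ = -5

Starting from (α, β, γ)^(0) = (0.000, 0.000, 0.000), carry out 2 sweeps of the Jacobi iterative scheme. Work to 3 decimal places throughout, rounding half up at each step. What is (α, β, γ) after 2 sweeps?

Iteration 1:
  α = (-1 - (-2)·0.000 - (-4)·0.000) / (10) = -0.100
  β = (-7 - (-1)·0.000 - (4)·0.000) / (-7) = 1.000
  γ = (-5 - (-4)·0.000 - (4)·0.000) / (-11) = 0.455
Iteration 2:
  α = (-1 - (-2)·1.000 - (-4)·0.455) / (10) = 0.282
  β = (-7 - (-1)·-0.100 - (4)·0.455) / (-7) = 1.274
  γ = (-5 - (-4)·-0.100 - (4)·1.000) / (-11) = 0.855

(0.282, 1.274, 0.855)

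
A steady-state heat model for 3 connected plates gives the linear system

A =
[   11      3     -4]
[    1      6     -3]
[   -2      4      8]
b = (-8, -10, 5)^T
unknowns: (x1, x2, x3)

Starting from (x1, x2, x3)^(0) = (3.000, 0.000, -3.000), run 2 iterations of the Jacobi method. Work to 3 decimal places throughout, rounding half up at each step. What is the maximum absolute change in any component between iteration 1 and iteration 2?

2.991

Iteration 1:
  x1 = (-8 - (3)·0.000 - (-4)·-3.000) / (11) = -1.818
  x2 = (-10 - (1)·3.000 - (-3)·-3.000) / (6) = -3.667
  x3 = (5 - (-2)·3.000 - (4)·0.000) / (8) = 1.375
Iteration 2:
  x1 = (-8 - (3)·-3.667 - (-4)·1.375) / (11) = 0.773
  x2 = (-10 - (1)·-1.818 - (-3)·1.375) / (6) = -0.676
  x3 = (5 - (-2)·-1.818 - (4)·-3.667) / (8) = 2.004
Change: (2.591, 2.991, 0.629) → max |·| = 2.991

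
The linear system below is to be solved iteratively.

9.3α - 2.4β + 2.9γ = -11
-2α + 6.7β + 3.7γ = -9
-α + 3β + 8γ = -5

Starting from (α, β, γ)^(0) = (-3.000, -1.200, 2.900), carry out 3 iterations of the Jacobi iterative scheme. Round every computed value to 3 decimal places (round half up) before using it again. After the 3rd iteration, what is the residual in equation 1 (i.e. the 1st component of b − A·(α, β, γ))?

Iteration 1:
  α = (-11 - (-2.4)·-1.200 - (2.9)·2.900) / (9.3) = -2.397
  β = (-9 - (-2)·-3.000 - (3.7)·2.900) / (6.7) = -3.840
  γ = (-5 - (-1)·-3.000 - (3)·-1.200) / (8) = -0.550
Iteration 2:
  α = (-11 - (-2.4)·-3.840 - (2.9)·-0.550) / (9.3) = -2.002
  β = (-9 - (-2)·-2.397 - (3.7)·-0.550) / (6.7) = -1.755
  γ = (-5 - (-1)·-2.397 - (3)·-3.840) / (8) = 0.515
Iteration 3:
  α = (-11 - (-2.4)·-1.755 - (2.9)·0.515) / (9.3) = -1.796
  β = (-9 - (-2)·-2.002 - (3.7)·0.515) / (6.7) = -2.225
  γ = (-5 - (-1)·-2.002 - (3)·-1.755) / (8) = -0.217
Residual b − A·x = (0.992, 3.118, 1.615)

0.992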